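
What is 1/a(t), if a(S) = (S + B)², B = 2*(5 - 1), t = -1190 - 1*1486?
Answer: 1/7118224 ≈ 1.4048e-7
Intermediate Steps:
t = -2676 (t = -1190 - 1486 = -2676)
B = 8 (B = 2*4 = 8)
a(S) = (8 + S)² (a(S) = (S + 8)² = (8 + S)²)
1/a(t) = 1/((8 - 2676)²) = 1/((-2668)²) = 1/7118224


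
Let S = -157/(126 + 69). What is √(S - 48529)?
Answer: 4*I*√115334115/195 ≈ 220.29*I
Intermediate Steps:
S = -157/195 ≈ -0.80513
√(S - 48529) = √(-157/195 - 48529) = √(-9463312/195) = 4*I*√115334115/195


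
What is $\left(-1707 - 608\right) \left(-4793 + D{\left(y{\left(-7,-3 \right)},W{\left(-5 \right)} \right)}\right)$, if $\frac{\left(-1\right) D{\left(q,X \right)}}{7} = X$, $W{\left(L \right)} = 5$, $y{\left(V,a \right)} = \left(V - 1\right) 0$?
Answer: $11176820$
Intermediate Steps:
$y{\left(V,a \right)} = 0$ ($y{\left(V,a \right)} = \left(-1 + V\right) 0 = 0$)
$D{\left(q,X \right)} = - 7 X$
$\left(-1707 - 608\right) \left(-4793 + D{\left(y{\left(-7,-3 \right)},W{\left(-5 \right)} \right)}\right) = \left(-1707 - 608\right) \left(-4793 - 35\right) = - 2315 \left(-4793 - 35\right) = \left(-2315\right) \left(-4828\right) = 11176820$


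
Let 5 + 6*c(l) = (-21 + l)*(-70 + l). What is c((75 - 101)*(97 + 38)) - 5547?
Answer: 12607693/6 ≈ 2.1013e+6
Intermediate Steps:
c(l) = -5/6 + (-70 + l)*(-21 + l)/6 (c(l) = -5/6 + ((-21 + l)*(-70 + l))/6 = -5/6 + ((-70 + l)*(-21 + l))/6 = -5/6 + (-70 + l)*(-21 + l)/6)
c((75 - 101)*(97 + 38)) - 5547 = (1465/6 - 91*(75 - 101)*(97 + 38)/6 + ((75 - 101)*(97 + 38))**2/6) - 5547 = (1465/6 - (-1183)*135/3 + (-26*135)**2/6) - 5547 = (1465/6 - 91/6*(-3510) + (1/6)*(-3510)**2) - 5547 = (1465/6 + 53235 + (1/6)*12320100) - 5547 = (1465/6 + 53235 + 2053350) - 5547 = 12640975/6 - 5547 = 12607693/6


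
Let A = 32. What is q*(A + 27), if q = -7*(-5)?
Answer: 2065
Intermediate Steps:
q = 35
q*(A + 27) = 35*(32 + 27) = 35*59 = 2065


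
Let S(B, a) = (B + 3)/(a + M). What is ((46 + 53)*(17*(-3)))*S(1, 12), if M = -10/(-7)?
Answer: -70686/47 ≈ -1504.0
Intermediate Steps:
M = 10/7 (M = -10*(-1/7) = 10/7 ≈ 1.4286)
S(B, a) = (3 + B)/(10/7 + a) (S(B, a) = (B + 3)/(a + 10/7) = (3 + B)/(10/7 + a))
((46 + 53)*(17*(-3)))*S(1, 12) = ((46 + 53)*(17*(-3)))*(7*(3 + 1)/(10 + 7*12)) = (99*(-51))*(7*4/(10 + 84)) = -35343*4/94 = -5049*14/47 = -70686/47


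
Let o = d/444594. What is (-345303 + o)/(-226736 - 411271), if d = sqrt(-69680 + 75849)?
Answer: 115101/212669 - sqrt(6169)/283654084158 ≈ 0.54122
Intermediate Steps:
d = sqrt(6169) ≈ 78.543
o = sqrt(6169)/444594 ≈ 0.00017666
(-345303 + o)/(-226736 - 411271) = (-345303 + sqrt(6169)/444594)/(-226736 - 411271) = (-345303 + sqrt(6169)/444594)/(-638007) = (-345303 + sqrt(6169)/444594)*(-1/638007) = 115101/212669 - sqrt(6169)/283654084158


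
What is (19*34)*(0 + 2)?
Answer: 1292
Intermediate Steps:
(19*34)*(0 + 2) = 646*2 = 1292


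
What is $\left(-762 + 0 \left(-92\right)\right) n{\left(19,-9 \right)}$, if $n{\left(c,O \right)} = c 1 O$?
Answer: $130302$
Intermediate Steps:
$n{\left(c,O \right)} = O c$ ($n{\left(c,O \right)} = c O = O c$)
$\left(-762 + 0 \left(-92\right)\right) n{\left(19,-9 \right)} = \left(-762 + 0 \left(-92\right)\right) \left(\left(-9\right) 19\right) = \left(-762 + 0\right) \left(-171\right) = \left(-762\right) \left(-171\right) = 130302$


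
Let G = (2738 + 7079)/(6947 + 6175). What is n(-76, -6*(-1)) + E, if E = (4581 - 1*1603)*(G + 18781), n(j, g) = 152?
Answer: 366971150683/6561 ≈ 5.5932e+7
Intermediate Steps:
G = 9817/13122 ≈ 0.74813
E = 366970153411/6561 (E = (4581 - 1*1603)*(9817/13122 + 18781) = (4581 - 1603)*(246454099/13122) = 2978*(246454099/13122) = 366970153411/6561 ≈ 5.5932e+7)
n(-76, -6*(-1)) + E = 152 + 366970153411/6561 = 366971150683/6561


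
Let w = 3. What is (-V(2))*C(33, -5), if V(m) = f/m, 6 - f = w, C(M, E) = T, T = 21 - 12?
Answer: -27/2 ≈ -13.500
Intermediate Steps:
T = 9
C(M, E) = 9
f = 3 (f = 6 - 1*3 = 6 - 3 = 3)
V(m) = 3/m
(-V(2))*C(33, -5) = -3/2*9 = -27/2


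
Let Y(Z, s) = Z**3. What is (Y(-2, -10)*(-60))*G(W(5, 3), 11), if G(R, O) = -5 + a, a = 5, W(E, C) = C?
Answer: 0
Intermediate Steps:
G(R, O) = 0 (G(R, O) = -5 + 5 = 0)
(Y(-2, -10)*(-60))*G(W(5, 3), 11) = ((-2)**3*(-60))*0 = -8*(-60)*0 = 480*0 = 0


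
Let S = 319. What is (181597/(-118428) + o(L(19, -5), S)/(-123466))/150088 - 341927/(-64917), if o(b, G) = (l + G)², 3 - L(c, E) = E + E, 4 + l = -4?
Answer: 125062934973148468103/23744057482416343968 ≈ 5.2671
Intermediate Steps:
l = -8 (l = -4 - 4 = -8)
L(c, E) = 3 - 2*E (L(c, E) = 3 - (E + E) = 3 - 2*E)
o(b, G) = (-8 + G)²
(181597/(-118428) + o(L(19, -5), S)/(-123466))/150088 - 341927/(-64917) = (181597/(-118428) + (-8 + 319)²/(-123466))/150088 - 341927/(-64917) = (181597*(-1/118428) + 311²*(-1/123466))*(1/150088) - 341927*(-1/64917) = (-181597/118428 + 96721*(-1/123466))*(1/150088) + 341927/64917 = (-181597/118428 - 96721/123466)*(1/150088) + 341927/64917 = -16937764895/7310915724*1/150088 + 341927/64917 = -16937764895/1097280719183712 + 341927/64917 = 125062934973148468103/23744057482416343968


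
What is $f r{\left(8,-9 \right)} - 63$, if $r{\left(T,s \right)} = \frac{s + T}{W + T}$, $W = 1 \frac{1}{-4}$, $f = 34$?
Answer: $- \frac{2089}{31} \approx -67.387$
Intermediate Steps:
$W = - \frac{1}{4}$ ($W = 1 \left(- \frac{1}{4}\right) = - \frac{1}{4} \approx -0.25$)
$r{\left(T,s \right)} = \frac{T + s}{- \frac{1}{4} + T}$ ($r{\left(T,s \right)} = \frac{s + T}{- \frac{1}{4} + T} = \frac{T + s}{- \frac{1}{4} + T}$)
$f r{\left(8,-9 \right)} - 63 = 34 \frac{4 \left(8 - 9\right)}{-1 + 4 \cdot 8} - 63 = 34 \cdot 4 \frac{1}{-1 + 32} \left(-1\right) - 63 = 34 \cdot 4 \cdot \frac{1}{31} \left(-1\right) - 63 = 34 \left(- \frac{4}{31}\right) - 63 = - \frac{136}{31} - 63 = - \frac{2089}{31}$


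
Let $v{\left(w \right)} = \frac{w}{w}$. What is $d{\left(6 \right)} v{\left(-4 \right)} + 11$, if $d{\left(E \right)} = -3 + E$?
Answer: $14$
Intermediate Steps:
$v{\left(w \right)} = 1$
$d{\left(6 \right)} v{\left(-4 \right)} + 11 = \left(-3 + 6\right) 1 + 11 = 3 \cdot 1 + 11 = 3 + 11 = 14$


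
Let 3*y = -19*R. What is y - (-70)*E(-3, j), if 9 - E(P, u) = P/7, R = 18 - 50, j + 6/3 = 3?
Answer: 2588/3 ≈ 862.67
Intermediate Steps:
j = 1 (j = -2 + 3 = 1)
R = -32
E(P, u) = 9 - P/7
y = 608/3 (y = (-19*(-32))/3 = (⅓)*608 = 608/3 ≈ 202.67)
y - (-70)*E(-3, j) = 608/3 - (-70)*(9 - ⅐*(-3)) = 608/3 - (-70)*(9 + 3/7) = 608/3 - (-70)*66/7 = 608/3 - 1*(-660) = 608/3 + 660 = 2588/3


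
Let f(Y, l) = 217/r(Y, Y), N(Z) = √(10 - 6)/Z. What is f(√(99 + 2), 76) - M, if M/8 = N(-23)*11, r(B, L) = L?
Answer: 176/23 + 217*√101/101 ≈ 29.244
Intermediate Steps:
N(Z) = 2/Z (N(Z) = √4/Z = 2/Z)
M = -176/23 (M = 8*((2/(-23))*11) = 8*((2*(-1/23))*11) = 8*(-2/23*11) = 8*(-22/23) = -176/23 ≈ -7.6522)
f(Y, l) = 217/Y
f(√(99 + 2), 76) - M = 217/(√(99 + 2)) - 1*(-176/23) = 217/(√101) + 176/23 = 217*(√101/101) + 176/23 = 217*√101/101 + 176/23 = 176/23 + 217*√101/101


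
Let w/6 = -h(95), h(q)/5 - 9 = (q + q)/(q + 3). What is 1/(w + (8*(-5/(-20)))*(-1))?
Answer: -49/16178 ≈ -0.0030288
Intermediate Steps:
h(q) = 45 + 10*q/(3 + q) (h(q) = 45 + 5*((q + q)/(q + 3)) = 45 + 5*((2*q)/(3 + q)) = 45 + 5*(2*q/(3 + q)) = 45 + 10*q/(3 + q))
w = -16080/49 (w = 6*(-5*(27 + 11*95)/(3 + 95)) = 6*(-5*(27 + 1045)/98) = 6*(-5*1072/98) = 6*(-1*2680/49) = 6*(-2680/49) = -16080/49 ≈ -328.16)
1/(w + (8*(-5/(-20)))*(-1)) = 1/(-16080/49 + (8*(-5/(-20)))*(-1)) = 1/(-16080/49 + (8*(-5*(-1/20)))*(-1)) = 1/(-16080/49 + (8*(¼))*(-1)) = 1/(-16080/49 + 2*(-1)) = 1/(-16080/49 - 2) = 1/(-16178/49) = -49/16178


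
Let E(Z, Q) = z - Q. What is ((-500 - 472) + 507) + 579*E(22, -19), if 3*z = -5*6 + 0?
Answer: 4746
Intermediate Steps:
z = -10 (z = (-5*6 + 0)/3 = (-30 + 0)/3 = (⅓)*(-30) = -10)
E(Z, Q) = -10 - Q
((-500 - 472) + 507) + 579*E(22, -19) = ((-500 - 472) + 507) + 579*(-10 - 1*(-19)) = (-972 + 507) + 579*(-10 + 19) = -465 + 579*9 = -465 + 5211 = 4746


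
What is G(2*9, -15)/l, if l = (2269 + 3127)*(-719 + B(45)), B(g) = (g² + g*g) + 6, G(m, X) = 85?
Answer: 85/18006452 ≈ 4.7205e-6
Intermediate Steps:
B(g) = 6 + 2*g² (B(g) = (g² + g²) + 6 = 2*g² + 6 = 6 + 2*g²)
l = 18006452 (l = (2269 + 3127)*(-719 + (6 + 2*45²)) = 5396*(-719 + (6 + 2*2025)) = 5396*(-719 + (6 + 4050)) = 5396*(-719 + 4056) = 5396*3337 = 18006452)
G(2*9, -15)/l = 85/18006452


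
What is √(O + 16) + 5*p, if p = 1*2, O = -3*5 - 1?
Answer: 10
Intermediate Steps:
O = -16 (O = -15 - 1 = -16)
p = 2
√(O + 16) + 5*p = √(-16 + 16) + 5*2 = √0 + 10 = 0 + 10 = 10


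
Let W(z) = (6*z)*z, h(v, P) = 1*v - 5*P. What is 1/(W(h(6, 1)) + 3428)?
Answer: 1/3434 ≈ 0.00029121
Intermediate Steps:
h(v, P) = v - 5*P
W(z) = 6*z²
1/(W(h(6, 1)) + 3428) = 1/(6*(6 - 5*1)² + 3428) = 1/(6*(6 - 5)² + 3428) = 1/(6*1² + 3428) = 1/(6*1 + 3428) = 1/(6 + 3428) = 1/3434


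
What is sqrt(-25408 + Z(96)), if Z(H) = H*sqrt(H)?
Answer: 8*sqrt(-397 + 6*sqrt(6)) ≈ 156.42*I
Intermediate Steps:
Z(H) = H**(3/2)
sqrt(-25408 + Z(96)) = sqrt(-25408 + 96**(3/2)) = sqrt(-25408 + 384*sqrt(6))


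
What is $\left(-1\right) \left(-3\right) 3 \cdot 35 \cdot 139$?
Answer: $43785$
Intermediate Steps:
$\left(-1\right) \left(-3\right) 3 \cdot 35 \cdot 139 = 3 \cdot 3 \cdot 35 \cdot 139 = 9 \cdot 35 \cdot 139 = 315 \cdot 139 = 43785$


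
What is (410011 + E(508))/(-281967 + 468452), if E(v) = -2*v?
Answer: 81799/37297 ≈ 2.1932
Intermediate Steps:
(410011 + E(508))/(-281967 + 468452) = (410011 - 2*508)/(-281967 + 468452) = (410011 - 1016)/186485 = 408995*(1/186485) = 81799/37297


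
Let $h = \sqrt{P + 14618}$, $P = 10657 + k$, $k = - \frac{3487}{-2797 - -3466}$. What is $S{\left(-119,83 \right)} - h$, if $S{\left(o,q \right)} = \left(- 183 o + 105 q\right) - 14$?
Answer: $30478 - \frac{4 \sqrt{706860717}}{669} \approx 30319.0$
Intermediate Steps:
$k = - \frac{3487}{669}$ ($k = - \frac{3487}{-2797 + 3466} = - \frac{3487}{669} \approx -5.2123$)
$P = \frac{7126046}{669}$ ($P = 10657 - \frac{3487}{669} = \frac{7126046}{669} \approx 10652.0$)
$S{\left(o,q \right)} = -14 - 183 o + 105 q$
$h = \frac{4 \sqrt{706860717}}{669}$ ($h = \sqrt{\frac{7126046}{669} + 14618} = \sqrt{\frac{16905488}{669}} = \frac{4 \sqrt{706860717}}{669} \approx 158.96$)
$S{\left(-119,83 \right)} - h = \left(-14 - -21777 + 105 \cdot 83\right) - \frac{4 \sqrt{706860717}}{669} = \left(-14 + 21777 + 8715\right) - \frac{4 \sqrt{706860717}}{669} = 30478 - \frac{4 \sqrt{706860717}}{669}$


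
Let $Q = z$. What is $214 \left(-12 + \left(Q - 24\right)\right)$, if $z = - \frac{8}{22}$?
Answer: $- \frac{85600}{11} \approx -7781.8$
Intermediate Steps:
$z = - \frac{4}{11}$ ($z = \left(-8\right) \frac{1}{22} = - \frac{4}{11} \approx -0.36364$)
$Q = - \frac{4}{11} \approx -0.36364$
$214 \left(-12 + \left(Q - 24\right)\right) = 214 \left(-12 - \frac{268}{11}\right) = 214 \left(- \frac{400}{11}\right) = - \frac{85600}{11}$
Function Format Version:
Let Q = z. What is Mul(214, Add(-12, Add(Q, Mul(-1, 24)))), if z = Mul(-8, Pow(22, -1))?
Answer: Rational(-85600, 11) ≈ -7781.8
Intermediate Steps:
z = Rational(-4, 11) (z = Mul(-8, Rational(1, 22)) = Rational(-4, 11) ≈ -0.36364)
Q = Rational(-4, 11) ≈ -0.36364
Mul(214, Add(-12, Add(Q, Mul(-1, 24)))) = Mul(214, Add(-12, Add(Rational(-4, 11), Mul(-1, 24)))) = Mul(214, Add(-12, Add(Rational(-4, 11), -24))) = Mul(214, Add(-12, Rational(-268, 11))) = Mul(214, Rational(-400, 11)) = Rational(-85600, 11)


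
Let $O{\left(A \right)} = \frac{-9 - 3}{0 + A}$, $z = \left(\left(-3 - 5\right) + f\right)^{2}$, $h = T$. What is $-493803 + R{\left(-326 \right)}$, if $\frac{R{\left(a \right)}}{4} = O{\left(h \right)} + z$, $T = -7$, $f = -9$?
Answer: $- \frac{3448481}{7} \approx -4.9264 \cdot 10^{5}$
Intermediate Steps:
$h = -7$
$z = 289$ ($z = \left(\left(-3 - 5\right) - 9\right)^{2} = \left(-8 - 9\right)^{2} = \left(-17\right)^{2} = 289$)
$O{\left(A \right)} = - \frac{12}{A}$
$R{\left(a \right)} = \frac{8140}{7}$ ($R{\left(a \right)} = 4 \left(- \frac{12}{-7} + 289\right) = 4 \left(\left(-12\right) \left(- \frac{1}{7}\right) + 289\right) = 4 \left(\frac{12}{7} + 289\right) = 4 \cdot \frac{2035}{7} = \frac{8140}{7}$)
$-493803 + R{\left(-326 \right)} = -493803 + \frac{8140}{7} = - \frac{3448481}{7}$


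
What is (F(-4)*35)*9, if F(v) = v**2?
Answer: 5040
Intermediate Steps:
(F(-4)*35)*9 = ((-4)**2*35)*9 = (16*35)*9 = 560*9 = 5040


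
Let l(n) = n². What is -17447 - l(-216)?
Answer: -64103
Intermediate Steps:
-17447 - l(-216) = -17447 - 1*(-216)² = -17447 - 1*46656 = -17447 - 46656 = -64103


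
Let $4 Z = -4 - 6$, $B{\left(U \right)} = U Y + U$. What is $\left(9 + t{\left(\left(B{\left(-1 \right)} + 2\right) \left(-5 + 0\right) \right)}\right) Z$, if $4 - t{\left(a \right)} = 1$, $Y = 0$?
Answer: $-30$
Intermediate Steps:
$B{\left(U \right)} = U$ ($B{\left(U \right)} = U 0 + U = 0 + U = U$)
$Z = - \frac{5}{2}$ ($Z = \frac{-4 - 6}{4} = \frac{1}{4} \left(-10\right) = - \frac{5}{2} \approx -2.5$)
$t{\left(a \right)} = 3$ ($t{\left(a \right)} = 4 - 1 = 3$)
$\left(9 + t{\left(\left(B{\left(-1 \right)} + 2\right) \left(-5 + 0\right) \right)}\right) Z = \left(9 + 3\right) \left(- \frac{5}{2}\right) = 12 \left(- \frac{5}{2}\right) = -30$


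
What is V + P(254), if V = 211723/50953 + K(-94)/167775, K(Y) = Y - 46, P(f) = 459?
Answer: 791868051566/1709727915 ≈ 463.15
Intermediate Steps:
K(Y) = -46 + Y
V = 7102938581/1709727915 (V = 211723/50953 + (-46 - 94)/167775 = 211723*(1/50953) - 140*1/167775 = 211723/50953 - 28/33555 = 7102938581/1709727915 ≈ 4.1544)
V + P(254) = 7102938581/1709727915 + 459 = 791868051566/1709727915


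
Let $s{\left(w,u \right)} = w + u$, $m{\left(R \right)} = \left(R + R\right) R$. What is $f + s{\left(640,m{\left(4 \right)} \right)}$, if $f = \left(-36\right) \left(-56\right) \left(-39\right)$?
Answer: $-77952$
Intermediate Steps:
$f = -78624$ ($f = 2016 \left(-39\right) = -78624$)
$m{\left(R \right)} = 2 R^{2}$ ($m{\left(R \right)} = 2 R R = 2 R^{2}$)
$s{\left(w,u \right)} = u + w$
$f + s{\left(640,m{\left(4 \right)} \right)} = -78624 + \left(2 \cdot 4^{2} + 640\right) = -78624 + \left(2 \cdot 16 + 640\right) = -78624 + \left(32 + 640\right) = -78624 + 672 = -77952$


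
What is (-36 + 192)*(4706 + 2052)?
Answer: 1054248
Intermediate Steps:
(-36 + 192)*(4706 + 2052) = 156*6758 = 1054248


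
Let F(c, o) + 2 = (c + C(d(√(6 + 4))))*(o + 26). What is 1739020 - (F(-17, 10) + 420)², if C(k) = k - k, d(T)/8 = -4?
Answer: 1701384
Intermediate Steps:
d(T) = -32 (d(T) = 8*(-4) = -32)
C(k) = 0
F(c, o) = -2 + c*(26 + o) (F(c, o) = -2 + (c + 0)*(o + 26) = -2 + c*(26 + o))
1739020 - (F(-17, 10) + 420)² = 1739020 - ((-2 + 26*(-17) - 17*10) + 420)² = 1739020 - ((-2 - 442 - 170) + 420)² = 1739020 - (-614 + 420)² = 1739020 - 1*(-194)² = 1739020 - 1*37636 = 1739020 - 37636 = 1701384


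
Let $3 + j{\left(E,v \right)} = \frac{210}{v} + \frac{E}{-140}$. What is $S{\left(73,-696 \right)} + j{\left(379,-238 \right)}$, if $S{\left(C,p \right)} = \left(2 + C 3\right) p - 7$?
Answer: $- \frac{366114423}{2380} \approx -1.5383 \cdot 10^{5}$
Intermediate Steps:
$j{\left(E,v \right)} = -3 + \frac{210}{v} - \frac{E}{140}$ ($j{\left(E,v \right)} = -3 + \left(\frac{210}{v} + \frac{E}{-140}\right) = -3 + \left(\frac{210}{v} + E \left(- \frac{1}{140}\right)\right) = -3 - \left(- \frac{210}{v} + \frac{E}{140}\right) = -3 + \frac{210}{v} - \frac{E}{140}$)
$S{\left(C,p \right)} = -7 + p \left(2 + 3 C\right)$ ($S{\left(C,p \right)} = \left(2 + 3 C\right) p - 7 = p \left(2 + 3 C\right) - 7 = -7 + p \left(2 + 3 C\right)$)
$S{\left(73,-696 \right)} + j{\left(379,-238 \right)} = \left(-7 + 2 \left(-696\right) + 3 \cdot 73 \left(-696\right)\right) - \left(\frac{799}{140} + \frac{15}{17}\right) = \left(-7 - 1392 - 152424\right) - \frac{15683}{2380} = -153823 - \frac{15683}{2380} = - \frac{366114423}{2380}$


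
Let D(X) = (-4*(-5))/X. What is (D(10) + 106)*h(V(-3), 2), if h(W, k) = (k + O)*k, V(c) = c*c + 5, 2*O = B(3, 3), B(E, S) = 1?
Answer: 540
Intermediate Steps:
O = ½ (O = (½)*1 = ½ ≈ 0.50000)
V(c) = 5 + c² (V(c) = c² + 5 = 5 + c²)
D(X) = 20/X
h(W, k) = k*(½ + k) (h(W, k) = (k + ½)*k = (½ + k)*k = k*(½ + k))
(D(10) + 106)*h(V(-3), 2) = (20/10 + 106)*(2*(½ + 2)) = (20*(⅒) + 106)*(2*(5/2)) = (2 + 106)*5 = 108*5 = 540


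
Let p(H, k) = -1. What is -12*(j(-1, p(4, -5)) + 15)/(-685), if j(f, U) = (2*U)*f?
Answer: 204/685 ≈ 0.29781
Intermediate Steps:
j(f, U) = 2*U*f
-12*(j(-1, p(4, -5)) + 15)/(-685) = -12*(2*(-1)*(-1) + 15)/(-685) = -12*(2 + 15)*(-1/685) = -12*17*(-1/685) = -204*(-1/685) = 204/685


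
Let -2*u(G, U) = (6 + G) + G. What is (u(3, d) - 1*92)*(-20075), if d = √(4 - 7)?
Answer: 1967350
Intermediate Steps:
d = I*√3 (d = √(-3) = I*√3 ≈ 1.732*I)
u(G, U) = -3 - G (u(G, U) = -((6 + G) + G)/2 = -(6 + 2*G)/2 = -3 - G)
(u(3, d) - 1*92)*(-20075) = ((-3 - 1*3) - 1*92)*(-20075) = ((-3 - 3) - 92)*(-20075) = (-6 - 92)*(-20075) = -98*(-20075) = 1967350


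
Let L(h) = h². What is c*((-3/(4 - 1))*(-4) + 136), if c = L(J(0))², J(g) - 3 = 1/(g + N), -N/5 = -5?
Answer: 934140928/78125 ≈ 11957.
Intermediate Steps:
N = 25 (N = -5*(-5) = 25)
J(g) = 3 + 1/(25 + g) (J(g) = 3 + 1/(g + 25) = 3 + 1/(25 + g))
c = 33362176/390625 (c = (((76 + 3*0)/(25 + 0))²)² = (((76 + 0)/25)²)² = (((1/25)*76)²)² = ((76/25)²)² = (5776/625)² = 33362176/390625 ≈ 85.407)
c*((-3/(4 - 1))*(-4) + 136) = 33362176*((-3/(4 - 1))*(-4) + 136)/390625 = 33362176*((-3/3)*(-4) + 136)/390625 = 33362176*(((⅓)*(-3))*(-4) + 136)/390625 = 33362176*(-1*(-4) + 136)/390625 = 33362176*(4 + 136)/390625 = (33362176/390625)*140 = 934140928/78125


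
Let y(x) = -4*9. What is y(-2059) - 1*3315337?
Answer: -3315373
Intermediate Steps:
y(x) = -36
y(-2059) - 1*3315337 = -36 - 1*3315337 = -36 - 3315337 = -3315373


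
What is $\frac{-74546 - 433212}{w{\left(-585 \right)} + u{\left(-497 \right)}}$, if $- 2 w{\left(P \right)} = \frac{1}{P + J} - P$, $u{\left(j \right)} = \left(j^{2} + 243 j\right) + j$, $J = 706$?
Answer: $- \frac{30719359}{7589634} \approx -4.0475$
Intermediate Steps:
$u{\left(j \right)} = j^{2} + 244 j$
$w{\left(P \right)} = \frac{P}{2} - \frac{1}{2 \left(706 + P\right)}$ ($w{\left(P \right)} = - \frac{\frac{1}{P + 706} - P}{2} = - \frac{\frac{1}{706 + P} - P}{2} = \frac{P}{2} - \frac{1}{2 \left(706 + P\right)}$)
$\frac{-74546 - 433212}{w{\left(-585 \right)} + u{\left(-497 \right)}} = \frac{-74546 - 433212}{\frac{-1 + \left(-585\right)^{2} + 706 \left(-585\right)}{2 \left(706 - 585\right)} - 497 \left(244 - 497\right)} = - \frac{507758}{\frac{-1 + 342225 - 413010}{2 \cdot 121} - -125741} = - \frac{507758}{\frac{1}{2} \cdot \frac{1}{121} \left(-70786\right) + 125741} = - \frac{507758}{- \frac{35393}{121} + 125741} = - \frac{507758}{\frac{15179268}{121}} = \left(-507758\right) \frac{121}{15179268} = - \frac{30719359}{7589634}$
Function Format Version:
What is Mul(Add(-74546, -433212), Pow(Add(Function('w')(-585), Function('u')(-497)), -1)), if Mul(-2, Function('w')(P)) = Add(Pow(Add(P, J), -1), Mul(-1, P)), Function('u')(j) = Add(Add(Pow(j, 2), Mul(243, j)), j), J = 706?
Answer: Rational(-30719359, 7589634) ≈ -4.0475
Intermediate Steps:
Function('u')(j) = Add(Pow(j, 2), Mul(244, j))
Function('w')(P) = Add(Mul(Rational(1, 2), P), Mul(Rational(-1, 2), Pow(Add(706, P), -1))) (Function('w')(P) = Mul(Rational(-1, 2), Add(Pow(Add(P, 706), -1), Mul(-1, P))) = Mul(Rational(-1, 2), Add(Pow(Add(706, P), -1), Mul(-1, P))) = Add(Mul(Rational(1, 2), P), Mul(Rational(-1, 2), Pow(Add(706, P), -1))))
Mul(Add(-74546, -433212), Pow(Add(Function('w')(-585), Function('u')(-497)), -1)) = Mul(Add(-74546, -433212), Pow(Add(Mul(Rational(1, 2), Pow(Add(706, -585), -1), Add(-1, Pow(-585, 2), Mul(706, -585))), Mul(-497, Add(244, -497))), -1)) = Mul(-507758, Pow(Add(Mul(Rational(1, 2), Pow(121, -1), Add(-1, 342225, -413010)), Mul(-497, -253)), -1)) = Mul(-507758, Pow(Add(Mul(Rational(1, 2), Rational(1, 121), -70786), 125741), -1)) = Mul(-507758, Pow(Add(Rational(-35393, 121), 125741), -1)) = Mul(-507758, Pow(Rational(15179268, 121), -1)) = Mul(-507758, Rational(121, 15179268)) = Rational(-30719359, 7589634)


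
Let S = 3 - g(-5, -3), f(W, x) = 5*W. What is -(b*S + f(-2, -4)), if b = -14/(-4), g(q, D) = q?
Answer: -18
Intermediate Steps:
b = 7/2 (b = -14*(-1/4) = 7/2 ≈ 3.5000)
S = 8 (S = 3 - 1*(-5) = 3 + 5 = 8)
-(b*S + f(-2, -4)) = -((7/2)*8 + 5*(-2)) = -(28 - 10) = -1*18 = -18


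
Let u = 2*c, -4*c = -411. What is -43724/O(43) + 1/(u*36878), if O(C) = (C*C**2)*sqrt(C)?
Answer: 1/7578429 - 43724*sqrt(43)/3418801 ≈ -0.083865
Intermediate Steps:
c = 411/4 (c = -1/4*(-411) = 411/4 ≈ 102.75)
O(C) = C**(7/2) (O(C) = C**3*sqrt(C) = C**(7/2))
u = 411/2 (u = 2*(411/4) = 411/2 ≈ 205.50)
-43724/O(43) + 1/(u*36878) = -43724*sqrt(43)/3418801 + 1/((411/2)*36878) = -43724*sqrt(43)/3418801 + (2/411)*(1/36878) = -43724*sqrt(43)/3418801 + 1/7578429 = 1/7578429 - 43724*sqrt(43)/3418801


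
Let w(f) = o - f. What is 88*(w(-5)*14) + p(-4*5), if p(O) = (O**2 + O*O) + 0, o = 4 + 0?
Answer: 11888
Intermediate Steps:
o = 4
w(f) = 4 - f
p(O) = 2*O**2 (p(O) = (O**2 + O**2) + 0 = 2*O**2 + 0 = 2*O**2)
88*(w(-5)*14) + p(-4*5) = 88*((4 - 1*(-5))*14) + 2*(-4*5)**2 = 88*((4 + 5)*14) + 2*(-20)**2 = 88*(9*14) + 2*400 = 88*126 + 800 = 11088 + 800 = 11888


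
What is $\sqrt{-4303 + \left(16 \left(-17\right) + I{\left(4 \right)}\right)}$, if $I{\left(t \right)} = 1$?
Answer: $i \sqrt{4574} \approx 67.631 i$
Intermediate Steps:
$\sqrt{-4303 + \left(16 \left(-17\right) + I{\left(4 \right)}\right)} = \sqrt{-4303 + \left(16 \left(-17\right) + 1\right)} = \sqrt{-4303 + \left(-272 + 1\right)} = \sqrt{-4303 - 271} = \sqrt{-4574} = i \sqrt{4574}$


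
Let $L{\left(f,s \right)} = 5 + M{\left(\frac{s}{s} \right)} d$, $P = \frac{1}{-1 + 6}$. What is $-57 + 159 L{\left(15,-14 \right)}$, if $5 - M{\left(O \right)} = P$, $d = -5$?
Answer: $-3078$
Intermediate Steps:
$P = \frac{1}{5} \approx 0.2$
$M{\left(O \right)} = \frac{24}{5}$ ($M{\left(O \right)} = 5 - \frac{1}{5} = \frac{24}{5}$)
$L{\left(f,s \right)} = -19$ ($L{\left(f,s \right)} = 5 + \frac{24}{5} \left(-5\right) = 5 - 24 = -19$)
$-57 + 159 L{\left(15,-14 \right)} = -57 + 159 \left(-19\right) = -57 - 3021 = -3078$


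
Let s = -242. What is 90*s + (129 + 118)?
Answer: -21533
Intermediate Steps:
90*s + (129 + 118) = 90*(-242) + (129 + 118) = -21780 + 247 = -21533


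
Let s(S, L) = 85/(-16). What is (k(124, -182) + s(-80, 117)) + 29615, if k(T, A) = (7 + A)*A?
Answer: 983355/16 ≈ 61460.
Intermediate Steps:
s(S, L) = -85/16 (s(S, L) = 85*(-1/16) = -85/16)
k(T, A) = A*(7 + A)
(k(124, -182) + s(-80, 117)) + 29615 = (-182*(7 - 182) - 85/16) + 29615 = (-182*(-175) - 85/16) + 29615 = (31850 - 85/16) + 29615 = 509515/16 + 29615 = 983355/16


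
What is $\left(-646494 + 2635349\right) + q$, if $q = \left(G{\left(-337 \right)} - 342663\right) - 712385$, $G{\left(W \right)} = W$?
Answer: $933470$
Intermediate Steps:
$q = -1055385$ ($q = \left(-337 - 342663\right) - 712385 = -343000 - 712385 = -1055385$)
$\left(-646494 + 2635349\right) + q = \left(-646494 + 2635349\right) - 1055385 = 1988855 - 1055385 = 933470$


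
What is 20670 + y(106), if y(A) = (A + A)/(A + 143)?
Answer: 5147042/249 ≈ 20671.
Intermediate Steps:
y(A) = 2*A/(143 + A) (y(A) = (2*A)/(143 + A) = 2*A/(143 + A))
20670 + y(106) = 20670 + 2*106/(143 + 106) = 20670 + 2*106/249 = 20670 + 2*106*(1/249) = 20670 + 212/249 = 5147042/249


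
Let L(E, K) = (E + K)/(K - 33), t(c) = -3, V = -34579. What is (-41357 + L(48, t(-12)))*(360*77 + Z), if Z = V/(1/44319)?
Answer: 253522595263773/4 ≈ 6.3381e+13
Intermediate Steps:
Z = -1532506701 (Z = -34579/(1/44319) = -34579/1/44319 = -34579*44319 = -1532506701)
L(E, K) = (E + K)/(-33 + K)
(-41357 + L(48, t(-12)))*(360*77 + Z) = (-41357 + (48 - 3)/(-33 - 3))*(360*77 - 1532506701) = (-41357 + 45/(-36))*(27720 - 1532506701) = (-41357 - 1/36*45)*(-1532478981) = (-41357 - 5/4)*(-1532478981) = -165433/4*(-1532478981) = 253522595263773/4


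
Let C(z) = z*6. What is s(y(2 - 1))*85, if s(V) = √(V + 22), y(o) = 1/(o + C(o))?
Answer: 85*√1085/7 ≈ 399.98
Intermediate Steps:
C(z) = 6*z
y(o) = 1/(7*o) (y(o) = 1/(o + 6*o) = 1/(7*o))
s(V) = √(22 + V)
s(y(2 - 1))*85 = √(22 + 1/(7*(2 - 1)))*85 = √(22 + (⅐)/1)*85 = √(22 + (⅐)*1)*85 = √(22 + ⅐)*85 = √(155/7)*85 = (√1085/7)*85 = 85*√1085/7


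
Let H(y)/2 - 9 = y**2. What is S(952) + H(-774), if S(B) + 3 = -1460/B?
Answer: 285163381/238 ≈ 1.1982e+6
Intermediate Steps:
S(B) = -3 - 1460/B
H(y) = 18 + 2*y**2
S(952) + H(-774) = (-3 - 1460/952) + (18 + 2*(-774)**2) = (-3 - 1460*1/952) + (18 + 2*599076) = (-3 - 365/238) + (18 + 1198152) = -1079/238 + 1198170 = 285163381/238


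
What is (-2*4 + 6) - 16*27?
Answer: -434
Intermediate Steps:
(-2*4 + 6) - 16*27 = (-8 + 6) - 432 = -2 - 432 = -434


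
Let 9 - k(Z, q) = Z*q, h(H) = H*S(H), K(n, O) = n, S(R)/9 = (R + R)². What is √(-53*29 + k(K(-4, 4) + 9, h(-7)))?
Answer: 2*√15053 ≈ 245.38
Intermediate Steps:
S(R) = 36*R² (S(R) = 9*(R + R)² = 9*(2*R)² = 9*(4*R²) = 36*R²)
h(H) = 36*H³ (h(H) = H*(36*H²) = 36*H³)
k(Z, q) = 9 - Z*q
√(-53*29 + k(K(-4, 4) + 9, h(-7))) = √(-53*29 + (9 - (-4 + 9)*36*(-7)³)) = √(-1537 + (9 - 1*5*36*(-343))) = √(-1537 + (9 - 1*5*(-12348))) = √(-1537 + (9 + 61740)) = √(-1537 + 61749) = √60212 = 2*√15053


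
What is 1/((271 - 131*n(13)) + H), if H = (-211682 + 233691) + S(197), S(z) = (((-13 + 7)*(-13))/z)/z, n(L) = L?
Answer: 38809/798572871 ≈ 4.8598e-5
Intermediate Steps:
S(z) = 78/z² (S(z) = ((-6*(-13))/z)/z = (78/z)/z = 78/z²)
H = 854147359/38809 (H = (-211682 + 233691) + 78/197² = 22009 + 78*(1/38809) = 22009 + 78/38809 = 854147359/38809 ≈ 22009.)
1/((271 - 131*n(13)) + H) = 1/((271 - 131*13) + 854147359/38809) = 1/((271 - 1703) + 854147359/38809) = 1/(-1432 + 854147359/38809) = 1/(798572871/38809) = 38809/798572871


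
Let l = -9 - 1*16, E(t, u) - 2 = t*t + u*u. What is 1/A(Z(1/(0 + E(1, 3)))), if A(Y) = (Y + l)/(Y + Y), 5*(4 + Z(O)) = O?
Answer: 478/1739 ≈ 0.27487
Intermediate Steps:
E(t, u) = 2 + t² + u² (E(t, u) = 2 + (t*t + u*u) = 2 + (t² + u²) = 2 + t² + u²)
l = -25 (l = -9 - 16 = -25)
Z(O) = -4 + O/5
A(Y) = (-25 + Y)/(2*Y) (A(Y) = (Y - 25)/(Y + Y) = (-25 + Y)/((2*Y)) = (-25 + Y)*(1/(2*Y)) = (-25 + Y)/(2*Y))
1/A(Z(1/(0 + E(1, 3)))) = 1/((-25 + (-4 + 1/(5*(0 + (2 + 1² + 3²)))))/(2*(-4 + 1/(5*(0 + (2 + 1² + 3²)))))) = 1/((-25 + (-4 + 1/(5*(0 + (2 + 1 + 9)))))/(2*(-4 + 1/(5*(0 + (2 + 1 + 9)))))) = 1/((-25 + (-4 + 1/(5*(0 + 12))))/(2*(-4 + 1/(5*(0 + 12))))) = 1/((-25 + (-4 + (⅕)/12))/(2*(-4 + (⅕)/12))) = 1/((-25 + (-4 + (⅕)*(1/12)))/(2*(-4 + (⅕)*(1/12)))) = 1/((-25 + (-4 + 1/60))/(2*(-4 + 1/60))) = 1/((-25 - 239/60)/(2*(-239/60))) = 1/((½)*(-60/239)*(-1739/60)) = 1/(1739/478) = 478/1739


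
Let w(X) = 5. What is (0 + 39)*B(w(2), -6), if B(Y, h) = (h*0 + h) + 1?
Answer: -195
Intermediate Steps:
B(Y, h) = 1 + h (B(Y, h) = (0 + h) + 1 = h + 1 = 1 + h)
(0 + 39)*B(w(2), -6) = (0 + 39)*(1 - 6) = 39*(-5) = -195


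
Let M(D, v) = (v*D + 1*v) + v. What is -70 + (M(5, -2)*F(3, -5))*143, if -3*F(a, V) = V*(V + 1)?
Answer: 39830/3 ≈ 13277.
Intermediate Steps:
F(a, V) = -V*(1 + V)/3 (F(a, V) = -V*(V + 1)/3 = -V*(1 + V)/3)
M(D, v) = 2*v + D*v (M(D, v) = (D*v + v) + v = (v + D*v) + v = 2*v + D*v)
-70 + (M(5, -2)*F(3, -5))*143 = -70 + ((-2*(2 + 5))*(-⅓*(-5)*(1 - 5)))*143 = -70 + ((-2*7)*(-⅓*(-5)*(-4)))*143 = -70 - 14*(-20/3)*143 = -70 + (280/3)*143 = -70 + 40040/3 = 39830/3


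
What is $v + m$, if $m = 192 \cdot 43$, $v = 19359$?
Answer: $27615$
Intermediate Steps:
$m = 8256$
$v + m = 19359 + 8256 = 27615$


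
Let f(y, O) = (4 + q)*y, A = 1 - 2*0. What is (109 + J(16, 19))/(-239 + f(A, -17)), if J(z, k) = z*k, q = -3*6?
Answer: -413/253 ≈ -1.6324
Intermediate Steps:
q = -18
J(z, k) = k*z
A = 1 (A = 1 + 0 = 1)
f(y, O) = -14*y (f(y, O) = (4 - 18)*y = -14*y)
(109 + J(16, 19))/(-239 + f(A, -17)) = (109 + 19*16)/(-239 - 14*1) = (109 + 304)/(-239 - 14) = 413/(-253) = 413*(-1/253) = -413/253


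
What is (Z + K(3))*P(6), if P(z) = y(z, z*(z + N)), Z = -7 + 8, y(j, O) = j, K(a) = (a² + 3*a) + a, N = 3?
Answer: 132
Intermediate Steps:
K(a) = a² + 4*a
Z = 1
P(z) = z
(Z + K(3))*P(6) = (1 + 3*(4 + 3))*6 = (1 + 3*7)*6 = (1 + 21)*6 = 22*6 = 132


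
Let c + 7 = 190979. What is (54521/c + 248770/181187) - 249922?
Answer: -8647654626185541/34601643764 ≈ -2.4992e+5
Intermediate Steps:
c = 190972 (c = -7 + 190979 = 190972)
(54521/c + 248770/181187) - 249922 = (54521/190972 + 248770/181187) - 249922 = 57386600867/34601643764 - 249922 = -8647654626185541/34601643764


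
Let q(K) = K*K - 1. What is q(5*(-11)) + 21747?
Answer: 24771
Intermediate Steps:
q(K) = -1 + K² (q(K) = K² - 1 = -1 + K²)
q(5*(-11)) + 21747 = (-1 + (5*(-11))²) + 21747 = (-1 + (-55)²) + 21747 = (-1 + 3025) + 21747 = 3024 + 21747 = 24771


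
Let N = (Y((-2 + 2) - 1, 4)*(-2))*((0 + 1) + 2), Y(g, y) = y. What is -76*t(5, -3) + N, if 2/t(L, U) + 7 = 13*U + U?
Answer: -1024/49 ≈ -20.898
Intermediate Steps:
t(L, U) = 2/(-7 + 14*U) (t(L, U) = 2/(-7 + (13*U + U)) = 2/(-7 + 14*U))
N = -24 (N = (4*(-2))*((0 + 1) + 2) = -8*(1 + 2) = -8*3 = -24)
-76*t(5, -3) + N = -152/(7*(-1 + 2*(-3))) - 24 = -152/(7*(-1 - 6)) - 24 = -152/(7*(-7)) - 24 = -152*(-1)/(7*7) - 24 = -76*(-2/49) - 24 = 152/49 - 24 = -1024/49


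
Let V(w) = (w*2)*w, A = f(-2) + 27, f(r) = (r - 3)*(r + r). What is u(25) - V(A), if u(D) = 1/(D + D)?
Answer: -220899/50 ≈ -4418.0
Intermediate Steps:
u(D) = 1/(2*D)
f(r) = 2*r*(-3 + r) (f(r) = (-3 + r)*(2*r) = 2*r*(-3 + r))
A = 47 (A = 2*(-2)*(-3 - 2) + 27 = 2*(-2)*(-5) + 27 = 20 + 27 = 47)
V(w) = 2*w**2 (V(w) = (2*w)*w = 2*w**2)
u(25) - V(A) = (1/2)/25 - 2*47**2 = (1/2)*(1/25) - 2*2209 = 1/50 - 1*4418 = 1/50 - 4418 = -220899/50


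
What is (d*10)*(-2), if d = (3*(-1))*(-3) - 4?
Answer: -100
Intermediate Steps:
d = 5 (d = -3*(-3) - 4 = 9 - 4 = 5)
(d*10)*(-2) = (5*10)*(-2) = 50*(-2) = -100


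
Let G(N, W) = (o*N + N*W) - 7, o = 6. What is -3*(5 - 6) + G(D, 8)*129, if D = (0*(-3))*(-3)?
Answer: -900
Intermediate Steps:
D = 0 (D = 0*(-3) = 0)
G(N, W) = -7 + 6*N + N*W (G(N, W) = (6*N + N*W) - 7 = -7 + 6*N + N*W)
-3*(5 - 6) + G(D, 8)*129 = -3*(5 - 6) + (-7 + 6*0 + 0*8)*129 = -3*(-1) + (-7 + 0 + 0)*129 = 3 - 7*129 = 3 - 903 = -900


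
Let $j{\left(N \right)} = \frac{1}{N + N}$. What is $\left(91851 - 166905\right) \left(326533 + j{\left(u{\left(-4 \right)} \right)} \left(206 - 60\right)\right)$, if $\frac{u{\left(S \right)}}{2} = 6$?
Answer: $- \frac{49016128721}{2} \approx -2.4508 \cdot 10^{10}$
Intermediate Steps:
$u{\left(S \right)} = 12$ ($u{\left(S \right)} = 2 \cdot 6 = 12$)
$j{\left(N \right)} = \frac{1}{2 N}$
$\left(91851 - 166905\right) \left(326533 + j{\left(u{\left(-4 \right)} \right)} \left(206 - 60\right)\right) = \left(91851 - 166905\right) \left(326533 + \frac{1}{2 \cdot 12} \left(206 - 60\right)\right) = - 75054 \left(326533 + \frac{1}{2} \cdot \frac{1}{12} \cdot 146\right) = - 75054 \left(326533 + \frac{1}{24} \cdot 146\right) = - 75054 \left(326533 + \frac{73}{12}\right) = \left(-75054\right) \frac{3918469}{12} = - \frac{49016128721}{2}$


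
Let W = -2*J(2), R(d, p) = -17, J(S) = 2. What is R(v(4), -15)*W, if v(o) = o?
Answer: 68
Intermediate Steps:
W = -4 (W = -2*2 = -4)
R(v(4), -15)*W = -17*(-4) = 68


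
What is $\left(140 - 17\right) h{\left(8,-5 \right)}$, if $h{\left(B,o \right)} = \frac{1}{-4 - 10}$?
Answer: $- \frac{123}{14} \approx -8.7857$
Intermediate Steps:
$h{\left(B,o \right)} = - \frac{1}{14}$ ($h{\left(B,o \right)} = \frac{1}{-14} = - \frac{1}{14}$)
$\left(140 - 17\right) h{\left(8,-5 \right)} = \left(140 - 17\right) \left(- \frac{1}{14}\right) = 123 \left(- \frac{1}{14}\right) = - \frac{123}{14}$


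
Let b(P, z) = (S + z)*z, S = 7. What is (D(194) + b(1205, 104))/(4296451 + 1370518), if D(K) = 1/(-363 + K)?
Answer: 278705/136816823 ≈ 0.0020371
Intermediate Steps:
b(P, z) = z*(7 + z) (b(P, z) = (7 + z)*z = z*(7 + z))
(D(194) + b(1205, 104))/(4296451 + 1370518) = (1/(-363 + 194) + 104*(7 + 104))/(4296451 + 1370518) = (1/(-169) + 104*111)/5666969 = (-1/169 + 11544)*(1/5666969) = (1950935/169)*(1/5666969) = 278705/136816823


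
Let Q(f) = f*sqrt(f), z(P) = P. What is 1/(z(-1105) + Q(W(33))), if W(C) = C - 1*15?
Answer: -1105/1215193 - 54*sqrt(2)/1215193 ≈ -0.00097216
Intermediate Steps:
W(C) = -15 + C (W(C) = C - 15 = -15 + C)
Q(f) = f**(3/2)
1/(z(-1105) + Q(W(33))) = 1/(-1105 + (-15 + 33)**(3/2)) = 1/(-1105 + 18**(3/2)) = 1/(-1105 + 54*sqrt(2))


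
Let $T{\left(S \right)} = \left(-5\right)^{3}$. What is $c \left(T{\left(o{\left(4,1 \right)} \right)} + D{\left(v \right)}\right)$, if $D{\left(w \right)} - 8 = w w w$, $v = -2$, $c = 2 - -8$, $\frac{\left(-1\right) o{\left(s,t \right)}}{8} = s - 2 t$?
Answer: $-1250$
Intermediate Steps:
$o{\left(s,t \right)} = - 8 s + 16 t$ ($o{\left(s,t \right)} = - 8 \left(s - 2 t\right) = - 8 s + 16 t$)
$c = 10$ ($c = 2 + 8 = 10$)
$T{\left(S \right)} = -125$
$D{\left(w \right)} = 8 + w^{3}$ ($D{\left(w \right)} = 8 + w w w = 8 + w^{2} w = 8 + w^{3}$)
$c \left(T{\left(o{\left(4,1 \right)} \right)} + D{\left(v \right)}\right) = 10 \left(-125 + \left(8 + \left(-2\right)^{3}\right)\right) = 10 \left(-125 + \left(8 - 8\right)\right) = 10 \left(-125 + 0\right) = 10 \left(-125\right) = -1250$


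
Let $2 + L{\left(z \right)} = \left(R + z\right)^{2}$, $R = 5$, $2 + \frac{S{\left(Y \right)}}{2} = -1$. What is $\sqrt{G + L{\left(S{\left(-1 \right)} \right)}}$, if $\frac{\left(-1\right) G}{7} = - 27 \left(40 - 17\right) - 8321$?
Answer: $\sqrt{62593} \approx 250.19$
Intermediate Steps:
$S{\left(Y \right)} = -6$ ($S{\left(Y \right)} = -4 + 2 \left(-1\right) = -4 - 2 = -6$)
$G = 62594$ ($G = - 7 \left(- 27 \left(40 - 17\right) - 8321\right) = - 7 \left(\left(-27\right) 23 - 8321\right) = - 7 \left(-621 - 8321\right) = \left(-7\right) \left(-8942\right) = 62594$)
$L{\left(z \right)} = -2 + \left(5 + z\right)^{2}$
$\sqrt{G + L{\left(S{\left(-1 \right)} \right)}} = \sqrt{62594 - \left(2 - \left(5 - 6\right)^{2}\right)} = \sqrt{62594 - \left(2 - \left(-1\right)^{2}\right)} = \sqrt{62594 + \left(-2 + 1\right)} = \sqrt{62594 - 1} = \sqrt{62593}$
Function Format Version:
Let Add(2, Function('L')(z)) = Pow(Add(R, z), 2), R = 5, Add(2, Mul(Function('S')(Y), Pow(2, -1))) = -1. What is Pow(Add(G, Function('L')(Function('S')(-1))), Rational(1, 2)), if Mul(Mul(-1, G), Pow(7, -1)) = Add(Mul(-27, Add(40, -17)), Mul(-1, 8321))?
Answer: Pow(62593, Rational(1, 2)) ≈ 250.19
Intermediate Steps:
Function('S')(Y) = -6 (Function('S')(Y) = Add(-4, Mul(2, -1)) = Add(-4, -2) = -6)
G = 62594 (G = Mul(-7, Add(Mul(-27, Add(40, -17)), Mul(-1, 8321))) = Mul(-7, Add(Mul(-27, 23), -8321)) = Mul(-7, Add(-621, -8321)) = Mul(-7, -8942) = 62594)
Function('L')(z) = Add(-2, Pow(Add(5, z), 2))
Pow(Add(G, Function('L')(Function('S')(-1))), Rational(1, 2)) = Pow(Add(62594, Add(-2, Pow(Add(5, -6), 2))), Rational(1, 2)) = Pow(Add(62594, Add(-2, Pow(-1, 2))), Rational(1, 2)) = Pow(Add(62594, Add(-2, 1)), Rational(1, 2)) = Pow(Add(62594, -1), Rational(1, 2)) = Pow(62593, Rational(1, 2))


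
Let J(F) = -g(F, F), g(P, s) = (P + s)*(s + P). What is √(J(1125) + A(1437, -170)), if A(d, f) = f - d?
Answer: I*√5064107 ≈ 2250.4*I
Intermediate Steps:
g(P, s) = (P + s)² (g(P, s) = (P + s)*(P + s) = (P + s)²)
J(F) = -4*F² (J(F) = -(F + F)² = -(2*F)² = -4*F²)
√(J(1125) + A(1437, -170)) = √(-4*1125² + (-170 - 1*1437)) = √(-4*1265625 + (-170 - 1437)) = √(-5062500 - 1607) = √(-5064107) = I*√5064107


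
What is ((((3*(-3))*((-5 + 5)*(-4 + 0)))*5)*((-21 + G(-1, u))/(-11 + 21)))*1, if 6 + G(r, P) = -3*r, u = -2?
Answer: 0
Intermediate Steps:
G(r, P) = -6 - 3*r
((((3*(-3))*((-5 + 5)*(-4 + 0)))*5)*((-21 + G(-1, u))/(-11 + 21)))*1 = ((((3*(-3))*((-5 + 5)*(-4 + 0)))*5)*((-21 + (-6 - 3*(-1)))/(-11 + 21)))*1 = ((-0*(-4)*5)*((-21 + (-6 + 3))/10))*1 = ((-9*0*5)*((-21 - 3)*(⅒)))*1 = ((0*5)*(-24*⅒))*1 = (0*(-12/5))*1 = 0*1 = 0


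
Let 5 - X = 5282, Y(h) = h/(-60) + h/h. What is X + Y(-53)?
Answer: -316507/60 ≈ -5275.1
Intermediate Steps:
Y(h) = 1 - h/60 (Y(h) = h*(-1/60) + 1 = -h/60 + 1 = 1 - h/60)
X = -5277 (X = 5 - 1*5282 = 5 - 5282 = -5277)
X + Y(-53) = -5277 + (1 - 1/60*(-53)) = -5277 + (1 + 53/60) = -5277 + 113/60 = -316507/60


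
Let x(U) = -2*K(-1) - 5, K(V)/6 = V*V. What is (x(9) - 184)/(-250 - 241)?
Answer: 201/491 ≈ 0.40937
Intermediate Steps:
K(V) = 6*V² (K(V) = 6*(V*V) = 6*V²)
x(U) = -17 (x(U) = -12*(-1)² - 5 = -12 - 5 = -17)
(x(9) - 184)/(-250 - 241) = (-17 - 184)/(-250 - 241) = -201/(-491) = -201*(-1/491) = 201/491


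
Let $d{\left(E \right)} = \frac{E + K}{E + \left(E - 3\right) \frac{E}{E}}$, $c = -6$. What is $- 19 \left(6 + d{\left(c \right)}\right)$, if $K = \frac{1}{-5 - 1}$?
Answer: $- \frac{10963}{90} \approx -121.81$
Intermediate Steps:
$K = - \frac{1}{6}$ ($K = \frac{1}{-6} = - \frac{1}{6} \approx -0.16667$)
$d{\left(E \right)} = \frac{- \frac{1}{6} + E}{-3 + 2 E}$ ($d{\left(E \right)} = \frac{E - \frac{1}{6}}{E + \left(E - 3\right) \frac{E}{E}} = \frac{- \frac{1}{6} + E}{E + \left(-3 + E\right) 1} = \frac{- \frac{1}{6} + E}{E + \left(-3 + E\right)} = \frac{- \frac{1}{6} + E}{-3 + 2 E}$)
$- 19 \left(6 + d{\left(c \right)}\right) = - 19 \left(6 + \frac{-1 + 6 \left(-6\right)}{6 \left(-3 + 2 \left(-6\right)\right)}\right) = - 19 \left(6 + \frac{-1 - 36}{6 \left(-3 - 12\right)}\right) = - 19 \left(6 + \frac{1}{6} \frac{1}{-15} \left(-37\right)\right) = - 19 \left(6 + \frac{1}{6} \left(- \frac{1}{15}\right) \left(-37\right)\right) = - 19 \left(6 + \frac{37}{90}\right) = \left(-19\right) \frac{577}{90} = - \frac{10963}{90}$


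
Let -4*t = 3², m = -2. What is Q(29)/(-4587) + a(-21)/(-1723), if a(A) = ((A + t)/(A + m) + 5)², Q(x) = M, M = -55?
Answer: -54604993/6081307824 ≈ -0.0089792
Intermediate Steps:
t = -9/4 (t = -¼*3² = -¼*9 = -9/4 ≈ -2.2500)
Q(x) = -55
a(A) = (5 + (-9/4 + A)/(-2 + A))² (a(A) = ((A - 9/4)/(A - 2) + 5)² = ((-9/4 + A)/(-2 + A) + 5)² = (5 + (-9/4 + A)/(-2 + A))²)
Q(29)/(-4587) + a(-21)/(-1723) = -55/(-4587) + ((-49 + 24*(-21))²/(16*(-2 - 21)²))/(-1723) = -55*(-1/4587) + ((1/16)*(-49 - 504)²/(-23)²)*(-1/1723) = 5/417 + ((1/16)*(-553)²*(1/529))*(-1/1723) = 5/417 + ((1/16)*305809*(1/529))*(-1/1723) = 5/417 + (305809/8464)*(-1/1723) = 5/417 - 305809/14583472 = -54604993/6081307824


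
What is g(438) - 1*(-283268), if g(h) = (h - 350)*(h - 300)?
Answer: 295412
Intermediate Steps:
g(h) = (-350 + h)*(-300 + h)
g(438) - 1*(-283268) = (105000 + 438**2 - 650*438) - 1*(-283268) = (105000 + 191844 - 284700) + 283268 = 12144 + 283268 = 295412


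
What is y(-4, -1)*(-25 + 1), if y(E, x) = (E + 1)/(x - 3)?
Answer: -18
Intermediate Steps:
y(E, x) = (1 + E)/(-3 + x)
y(-4, -1)*(-25 + 1) = ((1 - 4)/(-3 - 1))*(-25 + 1) = (-3/(-4))*(-24) = -1/4*(-3)*(-24) = (3/4)*(-24) = -18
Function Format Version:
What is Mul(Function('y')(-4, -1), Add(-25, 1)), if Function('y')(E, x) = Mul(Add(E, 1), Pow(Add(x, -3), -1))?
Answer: -18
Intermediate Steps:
Function('y')(E, x) = Mul(Pow(Add(-3, x), -1), Add(1, E)) (Function('y')(E, x) = Mul(Add(1, E), Pow(Add(-3, x), -1)) = Mul(Pow(Add(-3, x), -1), Add(1, E)))
Mul(Function('y')(-4, -1), Add(-25, 1)) = Mul(Mul(Pow(Add(-3, -1), -1), Add(1, -4)), Add(-25, 1)) = Mul(Mul(Pow(-4, -1), -3), -24) = Mul(Mul(Rational(-1, 4), -3), -24) = Mul(Rational(3, 4), -24) = -18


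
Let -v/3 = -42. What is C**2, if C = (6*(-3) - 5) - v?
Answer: 22201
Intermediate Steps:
v = 126 (v = -3*(-42) = 126)
C = -149 (C = (6*(-3) - 5) - 1*126 = (-18 - 5) - 126 = -23 - 126 = -149)
C**2 = (-149)**2 = 22201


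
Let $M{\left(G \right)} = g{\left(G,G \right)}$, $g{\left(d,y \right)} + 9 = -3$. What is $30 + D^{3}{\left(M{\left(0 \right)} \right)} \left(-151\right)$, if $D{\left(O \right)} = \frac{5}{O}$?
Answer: $\frac{70715}{1728} \approx 40.923$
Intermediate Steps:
$g{\left(d,y \right)} = -12$ ($g{\left(d,y \right)} = -9 - 3 = -12$)
$M{\left(G \right)} = -12$
$30 + D^{3}{\left(M{\left(0 \right)} \right)} \left(-151\right) = 30 + \left(\frac{5}{-12}\right)^{3} \left(-151\right) = 30 + \left(5 \left(- \frac{1}{12}\right)\right)^{3} \left(-151\right) = 30 + \left(- \frac{5}{12}\right)^{3} \left(-151\right) = 30 - - \frac{18875}{1728} = 30 + \frac{18875}{1728} = \frac{70715}{1728}$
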